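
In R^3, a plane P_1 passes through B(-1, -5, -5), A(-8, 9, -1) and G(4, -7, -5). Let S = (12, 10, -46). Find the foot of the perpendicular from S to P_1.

BA = (-7, 14, 4), BG = (5, -2, 0); a normal to P_1 is BA × BG = (8, 20, -56).
Using B: P_1 has equation 8x + 20y - 56z = 172.
Foot = S − λn with λ = (n·S − d)/|n|² = (2872 − 172)/3600 = 3/4.
Foot = (12, 10, -46) − (3/4)·(8, 20, -56) = (6, -5, -4).

(6, -5, -4)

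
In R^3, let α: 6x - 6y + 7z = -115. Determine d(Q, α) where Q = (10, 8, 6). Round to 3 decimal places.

15.364

n·Q − d = (6)·(10) + (-6)·(8) + (7)·(6) − (-115) = 169; |n| = √121.
Distance = |169| / √121 = 169/√121 ≈ 15.364.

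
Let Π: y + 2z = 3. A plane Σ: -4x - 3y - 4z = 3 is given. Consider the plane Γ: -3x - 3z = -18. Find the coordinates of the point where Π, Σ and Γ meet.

(0, -9, 6)

Solving the 3×3 linear system y + 2z = 3, -4x - 3y - 4z = 3, -3x - 3z = -18 (e.g. by elimination or Cramer's rule, determinant = -18) gives (0, -9, 6).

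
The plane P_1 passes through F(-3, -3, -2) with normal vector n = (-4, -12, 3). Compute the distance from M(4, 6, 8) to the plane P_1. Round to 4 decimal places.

8.1538

P_1: n·r = n·F gives -4x - 12y + 3z = 42.
n·M − d = (-4)·(4) + (-12)·(6) + (3)·(8) − 42 = -106; |n| = √169.
Distance = |-106| / √169 = 106/√169 ≈ 8.1538.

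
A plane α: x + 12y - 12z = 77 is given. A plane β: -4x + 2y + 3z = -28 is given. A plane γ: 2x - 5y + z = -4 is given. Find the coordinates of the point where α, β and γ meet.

(5, 2, -4)

Solving the 3×3 linear system x + 12y - 12z = 77, -4x + 2y + 3z = -28, 2x - 5y + z = -4 (e.g. by elimination or Cramer's rule, determinant = -55) gives (5, 2, -4).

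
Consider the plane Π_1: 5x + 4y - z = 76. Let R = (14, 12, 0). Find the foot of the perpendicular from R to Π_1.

(9, 8, 1)

Foot = R − λn with λ = (n·R − d)/|n|² = (118 − 76)/42 = 1.
Foot = (14, 12, 0) − 1·(5, 4, -1) = (9, 8, 1).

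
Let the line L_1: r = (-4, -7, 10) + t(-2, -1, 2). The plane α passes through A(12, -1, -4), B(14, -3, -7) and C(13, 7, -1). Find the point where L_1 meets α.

(0, -5, 6)

AB = (2, -2, -3), AC = (1, 8, 3); a normal to α is AB × AC = (18, -9, 18).
Using A: α has equation 18x - 9y + 18z = 153.
Substitute r = (-4, -7, 10) + t(-2, -1, 2) into the plane: 171 + 9t = 153, so t = -2.
Intersection: (-4, -7, 10) + (-2)·(-2, -1, 2) = (0, -5, 6).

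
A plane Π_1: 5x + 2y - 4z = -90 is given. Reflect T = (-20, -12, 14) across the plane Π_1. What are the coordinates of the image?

(0, -4, -2)

λ = (n·T − d)/|n|² = (-180 − (-90))/45 = -2.
Reflection = T − 2λn = (-20, -12, 14) − (-4)·(5, 2, -4) = (0, -4, -2).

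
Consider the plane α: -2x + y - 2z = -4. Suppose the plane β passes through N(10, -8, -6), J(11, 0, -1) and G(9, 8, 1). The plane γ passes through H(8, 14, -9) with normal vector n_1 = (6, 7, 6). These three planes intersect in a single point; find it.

(7, 8, -1)

NJ = (1, 8, 5), NG = (-1, 16, 7); a normal to β is NJ × NG = (-24, -12, 24).
Using N: β has equation -24x - 12y + 24z = -288.
γ: n_1·r = n_1·H gives 6x + 7y + 6z = 92.
Solving the 3×3 linear system -2x + y - 2z = -4, -24x - 12y + 24z = -288, 6x + 7y + 6z = 92 (e.g. by elimination or Cramer's rule, determinant = 960) gives (7, 8, -1).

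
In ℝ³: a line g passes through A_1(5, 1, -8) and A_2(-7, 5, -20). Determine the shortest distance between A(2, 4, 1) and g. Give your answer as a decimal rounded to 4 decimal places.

9.3358

A direction vector for g is A_2 − A_1 = (-12, 4, -12).
Taking (5, 1, -8) on g with direction v = (-12, 4, -12): w = A − (5, 1, -8) = (-3, 3, 9), and w × v = (-72, -144, 24).
Distance = |w × v| / |v| = √26496 / √304 ≈ 9.3358.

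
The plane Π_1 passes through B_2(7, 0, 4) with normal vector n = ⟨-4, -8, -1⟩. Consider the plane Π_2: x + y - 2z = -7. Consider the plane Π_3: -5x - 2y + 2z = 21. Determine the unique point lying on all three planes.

Π_1: n·r = n·B_2 gives -4x - 8y - z = -32.
Solving the 3×3 linear system -4x - 8y - z = -32, x + y - 2z = -7, -5x - 2y + 2z = 21 (e.g. by elimination or Cramer's rule, determinant = -59) gives (-5, 6, 4).

(-5, 6, 4)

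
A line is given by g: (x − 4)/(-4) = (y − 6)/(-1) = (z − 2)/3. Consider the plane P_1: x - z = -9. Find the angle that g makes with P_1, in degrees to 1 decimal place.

76.1

g has direction (-4, -1, 3) through (4, 6, 2).
sin θ = |n·v| / (|n||v|) = |-7| / (√2 · √26) = 0.97073.
θ ≈ 76.1°.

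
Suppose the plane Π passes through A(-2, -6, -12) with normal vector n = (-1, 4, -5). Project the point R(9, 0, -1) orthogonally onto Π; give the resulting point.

(8, 4, -6)

Π: n·r = n·A gives -x + 4y - 5z = 38.
Foot = R − λn with λ = (n·R − d)/|n|² = (-4 − 38)/42 = -1.
Foot = (9, 0, -1) − (-1)·(-1, 4, -5) = (8, 4, -6).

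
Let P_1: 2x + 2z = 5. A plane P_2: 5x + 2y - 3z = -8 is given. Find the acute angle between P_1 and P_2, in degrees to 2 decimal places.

cos θ = |n₁·n₂| / (|n₁||n₂|) = |4| / (√8 · √38).
θ = arccos(0.22942) ≈ 76.74°.

76.74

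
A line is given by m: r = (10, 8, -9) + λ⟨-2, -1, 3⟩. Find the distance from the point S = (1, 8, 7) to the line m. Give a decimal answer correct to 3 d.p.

5.085

Taking (10, 8, -9) on m with direction v = (-2, -1, 3): w = S − (10, 8, -9) = (-9, 0, 16), and w × v = (16, -5, 9).
Distance = |w × v| / |v| = √362 / √14 ≈ 5.085.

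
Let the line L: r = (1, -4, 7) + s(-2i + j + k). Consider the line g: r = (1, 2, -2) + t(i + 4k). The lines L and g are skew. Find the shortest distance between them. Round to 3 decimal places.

Common perpendicular direction n = (-2, 1, 1) × (1, 0, 4) = (4, 9, -1).
With w = (1, 2, -2) − (1, -4, 7) = (0, 6, -9), w · n = 63.
Distance = |w · n| / |n| = |63| / √98 ≈ 6.364.

6.364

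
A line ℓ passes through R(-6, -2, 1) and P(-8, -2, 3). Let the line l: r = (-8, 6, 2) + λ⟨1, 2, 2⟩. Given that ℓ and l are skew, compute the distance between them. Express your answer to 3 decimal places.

A direction vector for ℓ is P − R = (-2, 0, 2).
Common perpendicular direction n = (-2, 0, 2) × (1, 2, 2) = (-4, 6, -4).
With w = (-8, 6, 2) − (-6, -2, 1) = (-2, 8, 1), w · n = 52.
Distance = |w · n| / |n| = |52| / √68 ≈ 6.306.

6.306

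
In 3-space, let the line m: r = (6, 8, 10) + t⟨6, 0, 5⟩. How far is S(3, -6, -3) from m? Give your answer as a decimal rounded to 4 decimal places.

Taking (6, 8, 10) on m with direction v = (6, 0, 5): w = S − (6, 8, 10) = (-3, -14, -13), and w × v = (-70, -63, 84).
Distance = |w × v| / |v| = √15925 / √61 ≈ 16.1575.

16.1575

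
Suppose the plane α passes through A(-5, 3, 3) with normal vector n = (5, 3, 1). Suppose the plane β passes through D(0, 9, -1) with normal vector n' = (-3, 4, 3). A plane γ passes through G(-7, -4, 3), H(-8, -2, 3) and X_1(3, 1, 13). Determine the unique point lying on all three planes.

α: n·r = n·A gives 5x + 3y + z = -13.
β: n'·r = n'·D gives -3x + 4y + 3z = 33.
GH = (-1, 2, 0), GX_1 = (10, 5, 10); a normal to γ is GH × GX_1 = (20, 10, -25).
Using G: γ has equation 20x + 10y - 25z = -255.
Solving the 3×3 linear system 5x + 3y + z = -13, -3x + 4y + 3z = 33, 20x + 10y - 25z = -255 (e.g. by elimination or Cramer's rule, determinant = -805) gives (-4, 0, 7).

(-4, 0, 7)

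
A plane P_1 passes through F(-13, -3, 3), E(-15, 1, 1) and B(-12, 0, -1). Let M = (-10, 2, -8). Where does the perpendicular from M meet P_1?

FE = (-2, 4, -2), FB = (1, 3, -4); a normal to P_1 is FE × FB = (-10, -10, -10).
Using F: P_1 has equation -10x - 10y - 10z = 130.
Foot = M − λn with λ = (n·M − d)/|n|² = (160 − 130)/300 = 1/10.
Foot = (-10, 2, -8) − (1/10)·(-10, -10, -10) = (-9, 3, -7).

(-9, 3, -7)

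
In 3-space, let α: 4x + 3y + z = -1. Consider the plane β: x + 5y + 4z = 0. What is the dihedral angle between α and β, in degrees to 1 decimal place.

cos θ = |n₁·n₂| / (|n₁||n₂|) = |23| / (√26 · √42).
θ = arccos(0.69601) ≈ 45.9°.

45.9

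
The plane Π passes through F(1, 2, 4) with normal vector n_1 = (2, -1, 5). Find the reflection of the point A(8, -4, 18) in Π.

(-4, 2, -12)

Π: n_1·r = n_1·F gives 2x - y + 5z = 20.
λ = (n·A − d)/|n|² = (110 − 20)/30 = 3.
Reflection = A − 2λn = (8, -4, 18) − 6·(2, -1, 5) = (-4, 2, -12).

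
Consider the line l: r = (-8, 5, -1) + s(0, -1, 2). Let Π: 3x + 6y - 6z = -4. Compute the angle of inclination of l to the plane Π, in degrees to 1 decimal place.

63.4

sin θ = |n·v| / (|n||v|) = |-18| / (√81 · √5) = 0.89443.
θ ≈ 63.4°.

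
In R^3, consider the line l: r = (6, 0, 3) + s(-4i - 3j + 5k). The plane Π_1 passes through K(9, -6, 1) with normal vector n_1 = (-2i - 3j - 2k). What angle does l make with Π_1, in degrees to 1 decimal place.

13.9

Π_1: n_1·r = n_1·K gives -2x - 3y - 2z = -2.
sin θ = |n·v| / (|n||v|) = |7| / (√17 · √50) = 0.24010.
θ ≈ 13.9°.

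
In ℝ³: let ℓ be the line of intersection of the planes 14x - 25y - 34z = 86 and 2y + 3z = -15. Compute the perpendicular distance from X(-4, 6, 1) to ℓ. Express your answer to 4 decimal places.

Direction of ℓ: (14, -25, -34) × (0, 2, 3) = (-7, -42, 28).
A point on ℓ: solving the two plane equations with x = -6 gives (-6, 0, -5).
Taking (-6, 0, -5) on ℓ with direction v = (-7, -42, 28): w = X − (-6, 0, -5) = (2, 6, 6), and w × v = (420, -98, -42).
Distance = |w × v| / |v| = √187768 / √2597 ≈ 8.5031.

8.5031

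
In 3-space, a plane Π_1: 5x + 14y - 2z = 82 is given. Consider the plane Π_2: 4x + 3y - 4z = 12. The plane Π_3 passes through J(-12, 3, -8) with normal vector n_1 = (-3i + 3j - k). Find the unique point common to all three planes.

(-8, 8, -5)

Π_3: n_1·r = n_1·J gives -3x + 3y - z = 53.
Solving the 3×3 linear system 5x + 14y - 2z = 82, 4x + 3y - 4z = 12, -3x + 3y - z = 53 (e.g. by elimination or Cramer's rule, determinant = 227) gives (-8, 8, -5).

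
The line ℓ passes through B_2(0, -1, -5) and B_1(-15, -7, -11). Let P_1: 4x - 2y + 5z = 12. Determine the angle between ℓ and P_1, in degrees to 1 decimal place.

42.4

A direction vector for ℓ is B_1 − B_2 = (-15, -6, -6).
sin θ = |n·v| / (|n||v|) = |-78| / (√45 · √297) = 0.67470.
θ ≈ 42.4°.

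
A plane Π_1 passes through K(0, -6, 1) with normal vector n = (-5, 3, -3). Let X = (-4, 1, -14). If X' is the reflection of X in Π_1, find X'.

(16, -11, -2)

Π_1: n·r = n·K gives -5x + 3y - 3z = -21.
λ = (n·X − d)/|n|² = (65 − (-21))/43 = 2.
Reflection = X − 2λn = (-4, 1, -14) − 4·(-5, 3, -3) = (16, -11, -2).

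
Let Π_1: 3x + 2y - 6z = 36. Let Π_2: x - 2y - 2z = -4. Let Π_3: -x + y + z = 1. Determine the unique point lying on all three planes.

(2, 6, -3)

Solving the 3×3 linear system 3x + 2y - 6z = 36, x - 2y - 2z = -4, -x + y + z = 1 (e.g. by elimination or Cramer's rule, determinant = 8) gives (2, 6, -3).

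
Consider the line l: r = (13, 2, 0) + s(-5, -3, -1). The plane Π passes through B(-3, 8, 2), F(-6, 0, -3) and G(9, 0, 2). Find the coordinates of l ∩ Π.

BF = (-3, -8, -5), BG = (12, -8, 0); a normal to Π is BF × BG = (-40, -60, 120).
Using B: Π has equation -40x - 60y + 120z = -120.
Substitute r = (13, 2, 0) + t(-5, -3, -1) into the plane: -640 + 260t = -120, so t = 2.
Intersection: (13, 2, 0) + 2·(-5, -3, -1) = (3, -4, -2).

(3, -4, -2)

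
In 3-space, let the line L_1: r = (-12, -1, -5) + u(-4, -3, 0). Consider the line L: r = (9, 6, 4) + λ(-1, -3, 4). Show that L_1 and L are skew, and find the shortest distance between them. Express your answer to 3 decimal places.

Common perpendicular direction n = (-4, -3, 0) × (-1, -3, 4) = (-12, 16, 9).
With w = (9, 6, 4) − (-12, -1, -5) = (21, 7, 9), w · n = -59.
Since n ≠ 0 the lines are not parallel, and w · n = -59 ≠ 0 so they do not intersect; hence they are skew.
Distance = |w · n| / |n| = |-59| / √481 ≈ 2.690.

2.690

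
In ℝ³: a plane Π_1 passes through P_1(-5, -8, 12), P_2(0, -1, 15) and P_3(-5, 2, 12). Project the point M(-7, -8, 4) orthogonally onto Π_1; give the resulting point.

P_1P_2 = (5, 7, 3), P_1P_3 = (0, 10, 0); a normal to Π_1 is P_1P_2 × P_1P_3 = (-30, 0, 50).
Using P_1: Π_1 has equation -30x + 50z = 750.
Foot = M − λn with λ = (n·M − d)/|n|² = (410 − 750)/3400 = -1/10.
Foot = (-7, -8, 4) − (-1/10)·(-30, 0, 50) = (-10, -8, 9).

(-10, -8, 9)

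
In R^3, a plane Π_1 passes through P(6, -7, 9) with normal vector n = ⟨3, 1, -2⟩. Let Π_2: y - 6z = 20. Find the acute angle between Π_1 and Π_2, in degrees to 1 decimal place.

55.2

Π_1: n·r = n·P gives 3x + y - 2z = -7.
cos θ = |n₁·n₂| / (|n₁||n₂|) = |13| / (√14 · √37).
θ = arccos(0.57119) ≈ 55.2°.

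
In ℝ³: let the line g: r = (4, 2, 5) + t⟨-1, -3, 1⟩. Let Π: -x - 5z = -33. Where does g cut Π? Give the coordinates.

(3, -1, 6)

Substitute r = (4, 2, 5) + t(-1, -3, 1) into the plane: -29 + (-4)t = -33, so t = 1.
Intersection: (4, 2, 5) + 1·(-1, -3, 1) = (3, -1, 6).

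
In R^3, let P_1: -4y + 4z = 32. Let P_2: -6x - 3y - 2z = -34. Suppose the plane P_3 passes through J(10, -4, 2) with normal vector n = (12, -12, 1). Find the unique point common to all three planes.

P_3: n·r = n·J gives 12x - 12y + z = 170.
Solving the 3×3 linear system -4y + 4z = 32, -6x - 3y - 2z = -34, 12x - 12y + z = 170 (e.g. by elimination or Cramer's rule, determinant = 504) gives (8, -6, 2).

(8, -6, 2)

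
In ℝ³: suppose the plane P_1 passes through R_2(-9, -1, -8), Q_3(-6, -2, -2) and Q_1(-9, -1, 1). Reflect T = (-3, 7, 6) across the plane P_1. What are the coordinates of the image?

(-9, -11, 6)

R_2Q_3 = (3, -1, 6), R_2Q_1 = (0, 0, 9); a normal to P_1 is R_2Q_3 × R_2Q_1 = (-9, -27, 0).
Using R_2: P_1 has equation -9x - 27y = 108.
λ = (n·T − d)/|n|² = (-162 − 108)/810 = -1/3.
Reflection = T − 2λn = (-3, 7, 6) − (-2/3)·(-9, -27, 0) = (-9, -11, 6).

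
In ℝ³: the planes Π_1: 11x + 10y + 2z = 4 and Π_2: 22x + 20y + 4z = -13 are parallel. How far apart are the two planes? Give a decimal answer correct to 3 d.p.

Rescale Π_2 by 1/2: 11x + 10y + 2z = -13/2. Then distance = |4 − (-13/2)| / √225 ≈ 0.700.

0.700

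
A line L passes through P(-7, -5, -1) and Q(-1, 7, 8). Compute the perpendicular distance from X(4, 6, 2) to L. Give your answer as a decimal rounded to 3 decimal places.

A direction vector for L is Q − P = (6, 12, 9).
Taking (-7, -5, -1) on L with direction v = (6, 12, 9): w = X − (-7, -5, -1) = (11, 11, 3), and w × v = (63, -81, 66).
Distance = |w × v| / |v| = √14886 / √261 ≈ 7.552.

7.552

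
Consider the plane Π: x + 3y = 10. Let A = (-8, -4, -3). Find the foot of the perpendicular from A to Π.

Foot = A − λn with λ = (n·A − d)/|n|² = (-20 − 10)/10 = -3.
Foot = (-8, -4, -3) − (-3)·(1, 3, 0) = (-5, 5, -3).

(-5, 5, -3)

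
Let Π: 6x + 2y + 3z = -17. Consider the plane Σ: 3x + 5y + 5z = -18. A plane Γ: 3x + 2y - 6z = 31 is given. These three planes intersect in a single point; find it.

Solving the 3×3 linear system 6x + 2y + 3z = -17, 3x + 5y + 5z = -18, 3x + 2y - 6z = 31 (e.g. by elimination or Cramer's rule, determinant = -201) gives (-1, 2, -5).

(-1, 2, -5)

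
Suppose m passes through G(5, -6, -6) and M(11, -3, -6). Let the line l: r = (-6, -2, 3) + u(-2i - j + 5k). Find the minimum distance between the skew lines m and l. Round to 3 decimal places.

A direction vector for m is M − G = (6, 3, 0).
Common perpendicular direction n = (6, 3, 0) × (-2, -1, 5) = (15, -30, 0).
With w = (-6, -2, 3) − (5, -6, -6) = (-11, 4, 9), w · n = -285.
Distance = |w · n| / |n| = |-285| / √1125 ≈ 8.497.

8.497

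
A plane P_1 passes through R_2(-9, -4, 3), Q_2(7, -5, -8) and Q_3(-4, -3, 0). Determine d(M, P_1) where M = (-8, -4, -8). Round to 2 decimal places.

R_2Q_2 = (16, -1, -11), R_2Q_3 = (5, 1, -3); a normal to P_1 is R_2Q_2 × R_2Q_3 = (14, -7, 21).
Using R_2: P_1 has equation 14x - 7y + 21z = -35.
n·M − d = (14)·(-8) + (-7)·(-4) + (21)·(-8) − (-35) = -217; |n| = √686.
Distance = |-217| / √686 = 217/√686 ≈ 8.29.

8.29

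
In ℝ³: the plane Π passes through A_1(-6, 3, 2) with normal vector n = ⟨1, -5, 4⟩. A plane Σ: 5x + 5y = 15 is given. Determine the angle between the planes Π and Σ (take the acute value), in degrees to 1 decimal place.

64.1

Π: n·r = n·A_1 gives x - 5y + 4z = -13.
cos θ = |n₁·n₂| / (|n₁||n₂|) = |-20| / (√42 · √50).
θ = arccos(0.43644) ≈ 64.1°.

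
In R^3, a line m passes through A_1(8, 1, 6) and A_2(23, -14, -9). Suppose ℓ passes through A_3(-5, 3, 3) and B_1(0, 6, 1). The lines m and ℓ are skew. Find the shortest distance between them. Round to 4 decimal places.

A direction vector for m is A_2 − A_1 = (15, -15, -15).
A direction vector for ℓ is B_1 − A_3 = (5, 3, -2).
Common perpendicular direction n = (15, -15, -15) × (5, 3, -2) = (75, -45, 120).
With w = (-5, 3, 3) − (8, 1, 6) = (-13, 2, -3), w · n = -1425.
Distance = |w · n| / |n| = |-1425| / √22050 ≈ 9.5964.

9.5964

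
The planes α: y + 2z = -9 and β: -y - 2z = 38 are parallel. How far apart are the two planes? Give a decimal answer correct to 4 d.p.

Rescale β by 1/(-1): y + 2z = -38. Then distance = |-9 − (-38)| / √5 ≈ 12.9692.

12.9692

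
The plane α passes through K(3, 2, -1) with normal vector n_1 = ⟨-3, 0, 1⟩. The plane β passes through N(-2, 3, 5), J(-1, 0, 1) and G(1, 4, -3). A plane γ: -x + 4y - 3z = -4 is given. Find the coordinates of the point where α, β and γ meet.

α: n_1·r = n_1·K gives -3x + z = -10.
NJ = (1, -3, -4), NG = (3, 1, -8); a normal to β is NJ × NG = (28, -4, 10).
Using N: β has equation 28x - 4y + 10z = -18.
Solving the 3×3 linear system -3x + z = -10, 28x - 4y + 10z = -18, -x + 4y - 3z = -4 (e.g. by elimination or Cramer's rule, determinant = 192) gives (1, -6, -7).

(1, -6, -7)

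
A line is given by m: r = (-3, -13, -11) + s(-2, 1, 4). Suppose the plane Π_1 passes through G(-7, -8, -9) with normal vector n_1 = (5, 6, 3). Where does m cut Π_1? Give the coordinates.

Π_1: n_1·r = n_1·G gives 5x + 6y + 3z = -110.
Substitute r = (-3, -13, -11) + t(-2, 1, 4) into the plane: -126 + 8t = -110, so t = 2.
Intersection: (-3, -13, -11) + 2·(-2, 1, 4) = (-7, -11, -3).

(-7, -11, -3)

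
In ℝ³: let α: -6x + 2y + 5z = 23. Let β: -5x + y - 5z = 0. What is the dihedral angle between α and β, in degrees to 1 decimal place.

83.0

cos θ = |n₁·n₂| / (|n₁||n₂|) = |7| / (√65 · √51).
θ = arccos(0.12158) ≈ 83.0°.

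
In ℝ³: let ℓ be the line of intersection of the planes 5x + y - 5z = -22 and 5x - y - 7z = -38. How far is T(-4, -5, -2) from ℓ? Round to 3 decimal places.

11.171

Direction of ℓ: (5, 1, -5) × (5, -1, -7) = (-12, 10, -10).
A point on ℓ: solving the two plane equations with x = 0 gives (0, 3, 5).
Taking (0, 3, 5) on ℓ with direction v = (-12, 10, -10): w = T − (0, 3, 5) = (-4, -8, -7), and w × v = (150, 44, -136).
Distance = |w × v| / |v| = √42932 / √344 ≈ 11.171.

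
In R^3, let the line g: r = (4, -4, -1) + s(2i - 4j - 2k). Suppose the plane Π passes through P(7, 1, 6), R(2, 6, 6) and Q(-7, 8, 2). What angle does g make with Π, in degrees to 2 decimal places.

7.82

PR = (-5, 5, 0), PQ = (-14, 7, -4); a normal to Π is PR × PQ = (-20, -20, 35).
Using P: Π has equation -20x - 20y + 35z = 50.
sin θ = |n·v| / (|n||v|) = |-30| / (√2025 · √24) = 0.13608.
θ ≈ 7.82°.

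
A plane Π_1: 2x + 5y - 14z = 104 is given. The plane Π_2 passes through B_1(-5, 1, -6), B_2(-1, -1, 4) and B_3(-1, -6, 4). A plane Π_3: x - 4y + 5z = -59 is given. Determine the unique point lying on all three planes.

B_1B_2 = (4, -2, 10), B_1B_3 = (4, -7, 10); a normal to Π_2 is B_1B_2 × B_1B_3 = (50, 0, -20).
Using B_1: Π_2 has equation 50x - 20z = -130.
Solving the 3×3 linear system 2x + 5y - 14z = 104, 50x - 20z = -130, x - 4y + 5z = -59 (e.g. by elimination or Cramer's rule, determinant = 1290) gives (-5, 6, -6).

(-5, 6, -6)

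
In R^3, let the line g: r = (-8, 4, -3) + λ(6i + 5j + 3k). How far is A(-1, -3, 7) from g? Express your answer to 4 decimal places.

13.3583

Taking (-8, 4, -3) on g with direction v = (6, 5, 3): w = A − (-8, 4, -3) = (7, -7, 10), and w × v = (-71, 39, 77).
Distance = |w × v| / |v| = √12491 / √70 ≈ 13.3583.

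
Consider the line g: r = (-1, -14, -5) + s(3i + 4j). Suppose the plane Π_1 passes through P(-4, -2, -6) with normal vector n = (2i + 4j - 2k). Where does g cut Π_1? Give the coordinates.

Π_1: n·r = n·P gives 2x + 4y - 2z = -4.
Substitute r = (-1, -14, -5) + t(3, 4, 0) into the plane: -48 + 22t = -4, so t = 2.
Intersection: (-1, -14, -5) + 2·(3, 4, 0) = (5, -6, -5).

(5, -6, -5)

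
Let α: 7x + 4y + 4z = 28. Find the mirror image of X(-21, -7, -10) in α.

(21, 17, 14)

λ = (n·X − d)/|n|² = (-215 − 28)/81 = -3.
Reflection = X − 2λn = (-21, -7, -10) − (-6)·(7, 4, 4) = (21, 17, 14).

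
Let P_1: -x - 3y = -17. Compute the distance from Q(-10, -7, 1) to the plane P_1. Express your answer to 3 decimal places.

n·Q − d = (-1)·(-10) + (-3)·(-7) + (0)·(1) − (-17) = 48; |n| = √10.
Distance = |48| / √10 = 48/√10 ≈ 15.179.

15.179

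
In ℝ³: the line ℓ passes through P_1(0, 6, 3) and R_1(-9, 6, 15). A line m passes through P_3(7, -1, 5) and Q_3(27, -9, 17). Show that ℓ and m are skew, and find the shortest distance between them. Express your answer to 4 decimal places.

4.4009

A direction vector for ℓ is R_1 − P_1 = (-9, 0, 12).
A direction vector for m is Q_3 − P_3 = (20, -8, 12).
Common perpendicular direction n = (-9, 0, 12) × (20, -8, 12) = (96, 348, 72).
With w = (7, -1, 5) − (0, 6, 3) = (7, -7, 2), w · n = -1620.
Since n ≠ 0 the lines are not parallel, and w · n = -1620 ≠ 0 so they do not intersect; hence they are skew.
Distance = |w · n| / |n| = |-1620| / √135504 ≈ 4.4009.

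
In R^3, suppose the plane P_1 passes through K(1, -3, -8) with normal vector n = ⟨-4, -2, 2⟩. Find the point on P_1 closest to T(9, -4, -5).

P_1: n·r = n·K gives -4x - 2y + 2z = -14.
Foot = T − λn with λ = (n·T − d)/|n|² = (-38 − (-14))/24 = -1.
Foot = (9, -4, -5) − (-1)·(-4, -2, 2) = (5, -6, -3).

(5, -6, -3)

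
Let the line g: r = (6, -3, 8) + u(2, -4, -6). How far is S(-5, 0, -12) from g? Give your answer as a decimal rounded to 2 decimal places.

Taking (6, -3, 8) on g with direction v = (2, -4, -6): w = S − (6, -3, 8) = (-11, 3, -20), and w × v = (-98, -106, 38).
Distance = |w × v| / |v| = √22284 / √56 ≈ 19.95.

19.95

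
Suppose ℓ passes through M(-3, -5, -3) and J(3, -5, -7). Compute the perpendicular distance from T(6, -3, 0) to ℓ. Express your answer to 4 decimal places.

A direction vector for ℓ is J − M = (6, 0, -4).
Taking (-3, -5, -3) on ℓ with direction v = (6, 0, -4): w = T − (-3, -5, -3) = (9, 2, 3), and w × v = (-8, 54, -12).
Distance = |w × v| / |v| = √3124 / √52 ≈ 7.7509.

7.7509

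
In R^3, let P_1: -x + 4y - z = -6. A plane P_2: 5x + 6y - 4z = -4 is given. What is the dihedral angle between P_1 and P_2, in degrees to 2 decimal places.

51.84

cos θ = |n₁·n₂| / (|n₁||n₂|) = |23| / (√18 · √77).
θ = arccos(0.61780) ≈ 51.84°.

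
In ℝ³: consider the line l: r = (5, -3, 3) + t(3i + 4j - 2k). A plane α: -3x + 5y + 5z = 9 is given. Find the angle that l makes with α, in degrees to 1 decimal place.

1.4

sin θ = |n·v| / (|n||v|) = |1| / (√59 · √29) = 0.02418.
θ ≈ 1.4°.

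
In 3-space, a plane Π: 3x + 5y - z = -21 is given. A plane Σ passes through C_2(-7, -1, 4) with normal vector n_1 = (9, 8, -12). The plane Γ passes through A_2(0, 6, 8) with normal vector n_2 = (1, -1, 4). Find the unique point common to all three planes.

(-3, -1, 7)

Σ: n_1·r = n_1·C_2 gives 9x + 8y - 12z = -119.
Γ: n_2·r = n_2·A_2 gives x - y + 4z = 26.
Solving the 3×3 linear system 3x + 5y - z = -21, 9x + 8y - 12z = -119, x - y + 4z = 26 (e.g. by elimination or Cramer's rule, determinant = -163) gives (-3, -1, 7).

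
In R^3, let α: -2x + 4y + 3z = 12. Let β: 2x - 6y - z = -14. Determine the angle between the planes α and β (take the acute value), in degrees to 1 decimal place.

26.0

cos θ = |n₁·n₂| / (|n₁||n₂|) = |-31| / (√29 · √41).
θ = arccos(0.89902) ≈ 26.0°.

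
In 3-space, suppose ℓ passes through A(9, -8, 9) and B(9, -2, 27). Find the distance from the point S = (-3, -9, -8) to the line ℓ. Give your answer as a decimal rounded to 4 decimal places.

A direction vector for ℓ is B − A = (0, 6, 18).
Taking (9, -8, 9) on ℓ with direction v = (0, 6, 18): w = S − (9, -8, 9) = (-12, -1, -17), and w × v = (84, 216, -72).
Distance = |w × v| / |v| = √58896 / √360 ≈ 12.7906.

12.7906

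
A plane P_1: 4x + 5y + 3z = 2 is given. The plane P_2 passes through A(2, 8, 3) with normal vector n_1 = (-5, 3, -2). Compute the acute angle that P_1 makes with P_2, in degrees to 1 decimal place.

P_2: n_1·r = n_1·A gives -5x + 3y - 2z = 8.
cos θ = |n₁·n₂| / (|n₁||n₂|) = |-11| / (√50 · √38).
θ = arccos(0.25236) ≈ 75.4°.

75.4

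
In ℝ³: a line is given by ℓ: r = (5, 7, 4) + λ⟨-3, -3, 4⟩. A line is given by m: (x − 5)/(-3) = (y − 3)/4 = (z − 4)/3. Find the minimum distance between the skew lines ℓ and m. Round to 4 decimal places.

0.3660

m has direction (-3, 4, 3) through (5, 3, 4).
Common perpendicular direction n = (-3, -3, 4) × (-3, 4, 3) = (-25, -3, -21).
With w = (5, 3, 4) − (5, 7, 4) = (0, -4, 0), w · n = 12.
Distance = |w · n| / |n| = |12| / √1075 ≈ 0.3660.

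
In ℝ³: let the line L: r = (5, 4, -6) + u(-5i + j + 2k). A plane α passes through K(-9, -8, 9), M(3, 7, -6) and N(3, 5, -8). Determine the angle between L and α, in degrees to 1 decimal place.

KM = (12, 15, -15), KN = (12, 13, -17); a normal to α is KM × KN = (-60, 24, -24).
Using K: α has equation -60x + 24y - 24z = 132.
sin θ = |n·v| / (|n||v|) = |276| / (√4752 · √30) = 0.73099.
θ ≈ 47.0°.

47.0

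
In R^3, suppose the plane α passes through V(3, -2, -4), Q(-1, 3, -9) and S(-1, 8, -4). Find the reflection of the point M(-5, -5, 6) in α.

VQ = (-4, 5, -5), VS = (-4, 10, 0); a normal to α is VQ × VS = (50, 20, -20).
Using V: α has equation 50x + 20y - 20z = 190.
λ = (n·M − d)/|n|² = (-470 − 190)/3300 = -1/5.
Reflection = M − 2λn = (-5, -5, 6) − (-2/5)·(50, 20, -20) = (15, 3, -2).

(15, 3, -2)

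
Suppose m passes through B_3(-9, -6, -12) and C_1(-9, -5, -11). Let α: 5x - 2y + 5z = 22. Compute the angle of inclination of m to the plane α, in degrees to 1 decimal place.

16.8

A direction vector for m is C_1 − B_3 = (0, 1, 1).
sin θ = |n·v| / (|n||v|) = |3| / (√54 · √2) = 0.28868.
θ ≈ 16.8°.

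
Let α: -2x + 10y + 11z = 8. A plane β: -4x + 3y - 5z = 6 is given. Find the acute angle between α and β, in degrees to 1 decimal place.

cos θ = |n₁·n₂| / (|n₁||n₂|) = |-17| / (√225 · √50).
θ = arccos(0.16028) ≈ 80.8°.

80.8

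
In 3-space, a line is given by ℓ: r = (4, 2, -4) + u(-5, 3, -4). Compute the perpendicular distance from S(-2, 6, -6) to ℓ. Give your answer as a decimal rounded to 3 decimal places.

2.449

Taking (4, 2, -4) on ℓ with direction v = (-5, 3, -4): w = S − (4, 2, -4) = (-6, 4, -2), and w × v = (-10, -14, 2).
Distance = |w × v| / |v| = √300 / √50 ≈ 2.449.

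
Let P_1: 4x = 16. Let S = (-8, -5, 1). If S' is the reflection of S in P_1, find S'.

(16, -5, 1)

λ = (n·S − d)/|n|² = (-32 − 16)/16 = -3.
Reflection = S − 2λn = (-8, -5, 1) − (-6)·(4, 0, 0) = (16, -5, 1).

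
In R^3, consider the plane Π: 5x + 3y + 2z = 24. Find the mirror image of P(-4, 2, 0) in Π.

(6, 8, 4)

λ = (n·P − d)/|n|² = (-14 − 24)/38 = -1.
Reflection = P − 2λn = (-4, 2, 0) − (-2)·(5, 3, 2) = (6, 8, 4).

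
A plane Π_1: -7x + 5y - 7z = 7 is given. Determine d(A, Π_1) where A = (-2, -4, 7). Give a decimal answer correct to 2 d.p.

n·A − d = (-7)·(-2) + (5)·(-4) + (-7)·(7) − 7 = -62; |n| = √123.
Distance = |-62| / √123 = 62/√123 ≈ 5.59.

5.59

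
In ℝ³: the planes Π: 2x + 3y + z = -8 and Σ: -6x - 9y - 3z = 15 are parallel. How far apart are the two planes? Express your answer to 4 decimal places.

Rescale Σ by 1/(-3): 2x + 3y + z = -5. Then distance = |-8 − (-5)| / √14 ≈ 0.8018.

0.8018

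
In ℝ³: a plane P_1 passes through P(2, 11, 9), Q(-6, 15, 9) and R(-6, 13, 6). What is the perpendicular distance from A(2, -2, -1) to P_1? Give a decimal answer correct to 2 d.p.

4.87

PQ = (-8, 4, 0), PR = (-8, 2, -3); a normal to P_1 is PQ × PR = (-12, -24, 16).
Using P: P_1 has equation -12x - 24y + 16z = -144.
n·A − d = (-12)·(2) + (-24)·(-2) + (16)·(-1) − (-144) = 152; |n| = √976.
Distance = |152| / √976 = 152/√976 ≈ 4.87.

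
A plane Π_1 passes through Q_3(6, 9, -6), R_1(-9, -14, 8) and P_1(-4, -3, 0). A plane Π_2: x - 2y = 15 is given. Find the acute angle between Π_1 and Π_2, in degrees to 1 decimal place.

Q_3R_1 = (-15, -23, 14), Q_3P_1 = (-10, -12, 6); a normal to Π_1 is Q_3R_1 × Q_3P_1 = (30, -50, -50).
Using Q_3: Π_1 has equation 30x - 50y - 50z = 30.
cos θ = |n₁·n₂| / (|n₁||n₂|) = |130| / (√5900 · √5).
θ = arccos(0.75689) ≈ 40.8°.

40.8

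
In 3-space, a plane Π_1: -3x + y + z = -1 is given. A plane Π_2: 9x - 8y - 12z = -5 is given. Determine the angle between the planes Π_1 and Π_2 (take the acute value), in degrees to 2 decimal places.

33.53

cos θ = |n₁·n₂| / (|n₁||n₂|) = |-47| / (√11 · √289).
θ = arccos(0.83359) ≈ 33.53°.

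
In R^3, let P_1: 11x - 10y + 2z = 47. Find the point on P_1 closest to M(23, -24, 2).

Foot = M − λn with λ = (n·M − d)/|n|² = (497 − 47)/225 = 2.
Foot = (23, -24, 2) − 2·(11, -10, 2) = (1, -4, -2).

(1, -4, -2)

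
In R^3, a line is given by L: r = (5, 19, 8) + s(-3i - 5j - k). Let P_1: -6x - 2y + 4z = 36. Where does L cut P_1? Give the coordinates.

Substitute r = (5, 19, 8) + t(-3, -5, -1) into the plane: -36 + 24t = 36, so t = 3.
Intersection: (5, 19, 8) + 3·(-3, -5, -1) = (-4, 4, 5).

(-4, 4, 5)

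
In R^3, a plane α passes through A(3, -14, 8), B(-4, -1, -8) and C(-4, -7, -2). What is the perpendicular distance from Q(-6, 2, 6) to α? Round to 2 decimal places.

12.08

AB = (-7, 13, -16), AC = (-7, 7, -10); a normal to α is AB × AC = (-18, 42, 42).
Using A: α has equation -18x + 42y + 42z = -306.
n·Q − d = (-18)·(-6) + (42)·(2) + (42)·(6) − (-306) = 750; |n| = √3852.
Distance = |750| / √3852 = 750/√3852 ≈ 12.08.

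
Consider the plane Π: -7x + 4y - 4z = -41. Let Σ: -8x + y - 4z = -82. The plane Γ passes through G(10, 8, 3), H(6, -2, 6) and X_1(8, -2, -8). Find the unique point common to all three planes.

(11, 10, 1)

GH = (-4, -10, 3), GX_1 = (-2, -10, -11); a normal to Γ is GH × GX_1 = (140, -50, 20).
Using G: Γ has equation 140x - 50y + 20z = 1060.
Solving the 3×3 linear system -7x + 4y - 4z = -41, -8x + y - 4z = -82, 140x - 50y + 20z = 1060 (e.g. by elimination or Cramer's rule, determinant = -1380) gives (11, 10, 1).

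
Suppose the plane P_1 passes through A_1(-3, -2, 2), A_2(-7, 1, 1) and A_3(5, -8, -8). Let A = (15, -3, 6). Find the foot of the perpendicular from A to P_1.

A_1A_2 = (-4, 3, -1), A_1A_3 = (8, -6, -10); a normal to P_1 is A_1A_2 × A_1A_3 = (-36, -48, 0).
Using A_1: P_1 has equation -36x - 48y = 204.
Foot = A − λn with λ = (n·A − d)/|n|² = (-396 − 204)/3600 = -1/6.
Foot = (15, -3, 6) − (-1/6)·(-36, -48, 0) = (9, -11, 6).

(9, -11, 6)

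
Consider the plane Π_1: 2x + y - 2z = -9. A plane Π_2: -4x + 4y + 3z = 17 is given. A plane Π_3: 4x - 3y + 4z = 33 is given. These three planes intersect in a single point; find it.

Solving the 3×3 linear system 2x + y - 2z = -9, -4x + 4y + 3z = 17, 4x - 3y + 4z = 33 (e.g. by elimination or Cramer's rule, determinant = 86) gives (2, 1, 7).

(2, 1, 7)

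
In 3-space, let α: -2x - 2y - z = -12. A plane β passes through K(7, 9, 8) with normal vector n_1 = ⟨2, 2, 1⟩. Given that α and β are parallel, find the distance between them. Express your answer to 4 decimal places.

β: n_1·r = n_1·K gives 2x + 2y + z = 40.
Rescale β by 1/(-1): -2x - 2y - z = -40. Then distance = |-12 − (-40)| / √9 ≈ 9.3333.

9.3333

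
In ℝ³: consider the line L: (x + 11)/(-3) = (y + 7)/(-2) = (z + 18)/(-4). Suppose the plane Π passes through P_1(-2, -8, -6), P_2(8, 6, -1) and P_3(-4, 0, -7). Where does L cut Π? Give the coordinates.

L has direction (-3, -2, -4) through (-11, -7, -18).
P_1P_2 = (10, 14, 5), P_1P_3 = (-2, 8, -1); a normal to Π is P_1P_2 × P_1P_3 = (-54, 0, 108).
Using P_1: Π has equation -54x + 108z = -540.
Substitute r = (-11, -7, -18) + t(-3, -2, -4) into the plane: -1350 + (-270)t = -540, so t = -3.
Intersection: (-11, -7, -18) + (-3)·(-3, -2, -4) = (-2, -1, -6).

(-2, -1, -6)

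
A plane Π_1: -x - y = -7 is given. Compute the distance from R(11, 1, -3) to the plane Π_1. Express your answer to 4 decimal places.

n·R − d = (-1)·(11) + (-1)·(1) + (0)·(-3) − (-7) = -5; |n| = √2.
Distance = |-5| / √2 = 5/√2 ≈ 3.5355.

3.5355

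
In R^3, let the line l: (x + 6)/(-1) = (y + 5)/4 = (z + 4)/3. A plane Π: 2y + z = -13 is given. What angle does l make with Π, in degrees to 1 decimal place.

l has direction (-1, 4, 3) through (-6, -5, -4).
sin θ = |n·v| / (|n||v|) = |11| / (√5 · √26) = 0.96476.
θ ≈ 74.7°.

74.7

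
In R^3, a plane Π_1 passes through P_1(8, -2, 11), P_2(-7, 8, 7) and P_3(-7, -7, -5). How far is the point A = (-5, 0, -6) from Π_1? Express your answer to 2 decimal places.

P_1P_2 = (-15, 10, -4), P_1P_3 = (-15, -5, -16); a normal to Π_1 is P_1P_2 × P_1P_3 = (-180, -180, 225).
Using P_1: Π_1 has equation -180x - 180y + 225z = 1395.
n·A − d = (-180)·(-5) + (-180)·(0) + (225)·(-6) − 1395 = -1845; |n| = √115425.
Distance = |-1845| / √115425 = 1845/√115425 ≈ 5.43.

5.43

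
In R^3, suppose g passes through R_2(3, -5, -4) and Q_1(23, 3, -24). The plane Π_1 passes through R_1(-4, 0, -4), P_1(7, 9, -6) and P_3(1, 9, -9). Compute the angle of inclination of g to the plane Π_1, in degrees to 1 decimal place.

34.7

A direction vector for g is Q_1 − R_2 = (20, 8, -20).
R_1P_1 = (11, 9, -2), R_1P_3 = (5, 9, -5); a normal to Π_1 is R_1P_1 × R_1P_3 = (-27, 45, 54).
Using R_1: Π_1 has equation -27x + 45y + 54z = -108.
sin θ = |n·v| / (|n||v|) = |-1260| / (√5670 · √864) = 0.56928.
θ ≈ 34.7°.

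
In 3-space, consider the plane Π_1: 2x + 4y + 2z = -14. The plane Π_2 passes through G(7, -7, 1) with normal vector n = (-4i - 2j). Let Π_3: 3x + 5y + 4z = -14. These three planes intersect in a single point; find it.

(7, -7, 0)

Π_2: n·r = n·G gives -4x - 2y = -14.
Solving the 3×3 linear system 2x + 4y + 2z = -14, -4x - 2y = -14, 3x + 5y + 4z = -14 (e.g. by elimination or Cramer's rule, determinant = 20) gives (7, -7, 0).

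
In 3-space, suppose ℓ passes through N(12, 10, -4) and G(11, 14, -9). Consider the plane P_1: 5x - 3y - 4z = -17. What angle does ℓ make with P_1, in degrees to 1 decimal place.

3.8

A direction vector for ℓ is G − N = (-1, 4, -5).
sin θ = |n·v| / (|n||v|) = |3| / (√50 · √42) = 0.06547.
θ ≈ 3.8°.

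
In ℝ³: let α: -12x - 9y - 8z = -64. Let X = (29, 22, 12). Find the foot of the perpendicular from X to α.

Foot = X − λn with λ = (n·X − d)/|n|² = (-642 − (-64))/289 = -2.
Foot = (29, 22, 12) − (-2)·(-12, -9, -8) = (5, 4, -4).

(5, 4, -4)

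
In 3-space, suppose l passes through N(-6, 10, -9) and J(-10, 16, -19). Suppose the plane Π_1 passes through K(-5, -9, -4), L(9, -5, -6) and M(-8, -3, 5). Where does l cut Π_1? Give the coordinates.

(0, 1, 6)

A direction vector for l is J − N = (-4, 6, -10).
KL = (14, 4, -2), KM = (-3, 6, 9); a normal to Π_1 is KL × KM = (48, -120, 96).
Using K: Π_1 has equation 48x - 120y + 96z = 456.
Substitute r = (-6, 10, -9) + t(-4, 6, -10) into the plane: -2352 + (-1872)t = 456, so t = -3/2.
Intersection: (-6, 10, -9) + (-3/2)·(-4, 6, -10) = (0, 1, 6).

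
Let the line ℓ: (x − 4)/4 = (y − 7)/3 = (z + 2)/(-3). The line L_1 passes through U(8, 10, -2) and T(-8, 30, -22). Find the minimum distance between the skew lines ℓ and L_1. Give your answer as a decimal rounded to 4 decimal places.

ℓ has direction (4, 3, -3) through (4, 7, -2).
A direction vector for L_1 is T − U = (-16, 20, -20).
Common perpendicular direction n = (4, 3, -3) × (-16, 20, -20) = (0, 128, 128).
With w = (8, 10, -2) − (4, 7, -2) = (4, 3, 0), w · n = 384.
Distance = |w · n| / |n| = |384| / √32768 ≈ 2.1213.

2.1213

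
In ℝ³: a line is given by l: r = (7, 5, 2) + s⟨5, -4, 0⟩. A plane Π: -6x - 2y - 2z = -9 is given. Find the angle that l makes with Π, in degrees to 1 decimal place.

sin θ = |n·v| / (|n||v|) = |-22| / (√44 · √41) = 0.51797.
θ ≈ 31.2°.

31.2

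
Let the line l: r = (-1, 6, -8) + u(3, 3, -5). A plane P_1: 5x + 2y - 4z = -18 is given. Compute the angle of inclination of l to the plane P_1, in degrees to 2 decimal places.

sin θ = |n·v| / (|n||v|) = |41| / (√45 · √43) = 0.93206.
θ ≈ 68.76°.

68.76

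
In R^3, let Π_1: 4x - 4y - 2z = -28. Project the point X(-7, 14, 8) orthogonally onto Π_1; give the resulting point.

Foot = X − λn with λ = (n·X − d)/|n|² = (-100 − (-28))/36 = -2.
Foot = (-7, 14, 8) − (-2)·(4, -4, -2) = (1, 6, 4).

(1, 6, 4)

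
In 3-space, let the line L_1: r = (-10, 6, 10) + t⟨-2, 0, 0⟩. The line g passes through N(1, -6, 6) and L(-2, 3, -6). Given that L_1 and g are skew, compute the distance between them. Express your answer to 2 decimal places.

12.00

A direction vector for g is L − N = (-3, 9, -12).
Common perpendicular direction n = (-2, 0, 0) × (-3, 9, -12) = (0, -24, -18).
With w = (1, -6, 6) − (-10, 6, 10) = (11, -12, -4), w · n = 360.
Distance = |w · n| / |n| = |360| / √900 ≈ 12.00.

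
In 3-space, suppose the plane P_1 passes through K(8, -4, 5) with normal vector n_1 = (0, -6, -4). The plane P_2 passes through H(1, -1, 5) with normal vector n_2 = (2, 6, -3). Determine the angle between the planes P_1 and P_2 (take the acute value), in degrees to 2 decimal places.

61.61

P_1: n_1·r = n_1·K gives -6y - 4z = 4.
P_2: n_2·r = n_2·H gives 2x + 6y - 3z = -19.
cos θ = |n₁·n₂| / (|n₁||n₂|) = |-24| / (√52 · √49).
θ = arccos(0.47546) ≈ 61.61°.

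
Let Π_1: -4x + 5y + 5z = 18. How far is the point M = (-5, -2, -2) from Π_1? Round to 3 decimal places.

n·M − d = (-4)·(-5) + (5)·(-2) + (5)·(-2) − 18 = -18; |n| = √66.
Distance = |-18| / √66 = 18/√66 ≈ 2.216.

2.216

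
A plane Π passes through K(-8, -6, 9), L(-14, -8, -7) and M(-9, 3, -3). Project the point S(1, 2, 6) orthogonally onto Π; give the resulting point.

KL = (-6, -2, -16), KM = (-1, 9, -12); a normal to Π is KL × KM = (168, -56, -56).
Using K: Π has equation 168x - 56y - 56z = -1512.
Foot = S − λn with λ = (n·S − d)/|n|² = (-280 − (-1512))/34496 = 1/28.
Foot = (1, 2, 6) − (1/28)·(168, -56, -56) = (-5, 4, 8).

(-5, 4, 8)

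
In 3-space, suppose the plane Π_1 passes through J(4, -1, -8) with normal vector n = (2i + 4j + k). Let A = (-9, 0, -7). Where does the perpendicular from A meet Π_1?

(-7, 4, -6)

Π_1: n·r = n·J gives 2x + 4y + z = -4.
Foot = A − λn with λ = (n·A − d)/|n|² = (-25 − (-4))/21 = -1.
Foot = (-9, 0, -7) − (-1)·(2, 4, 1) = (-7, 4, -6).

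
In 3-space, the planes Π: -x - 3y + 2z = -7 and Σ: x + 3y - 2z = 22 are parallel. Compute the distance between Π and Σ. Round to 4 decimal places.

4.0089

Rescale Σ by 1/(-1): -x - 3y + 2z = -22. Then distance = |-7 − (-22)| / √14 ≈ 4.0089.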